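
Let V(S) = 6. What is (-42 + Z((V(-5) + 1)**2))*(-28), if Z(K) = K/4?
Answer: 833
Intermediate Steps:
Z(K) = K/4 (Z(K) = K*(1/4) = K/4)
(-42 + Z((V(-5) + 1)**2))*(-28) = (-42 + (6 + 1)**2/4)*(-28) = (-42 + (1/4)*7**2)*(-28) = (-42 + (1/4)*49)*(-28) = (-42 + 49/4)*(-28) = -119/4*(-28) = 833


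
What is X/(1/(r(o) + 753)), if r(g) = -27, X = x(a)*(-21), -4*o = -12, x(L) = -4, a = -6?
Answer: 60984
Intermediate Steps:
o = 3 (o = -¼*(-12) = 3)
X = 84 (X = -4*(-21) = 84)
X/(1/(r(o) + 753)) = 84/(1/(-27 + 753)) = 84/(1/726) = 84*726 = 60984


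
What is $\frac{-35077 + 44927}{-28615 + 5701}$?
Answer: $- \frac{4925}{11457} \approx -0.42987$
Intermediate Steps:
$\frac{-35077 + 44927}{-28615 + 5701} = \frac{9850}{-22914} = 9850 \left(- \frac{1}{22914}\right) = - \frac{4925}{11457}$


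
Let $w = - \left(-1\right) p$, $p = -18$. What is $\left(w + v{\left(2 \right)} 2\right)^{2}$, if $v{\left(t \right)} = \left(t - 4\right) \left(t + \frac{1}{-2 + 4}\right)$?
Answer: $784$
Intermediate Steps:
$v{\left(t \right)} = \left(\frac{1}{2} + t\right) \left(-4 + t\right)$ ($v{\left(t \right)} = \left(-4 + t\right) \left(t + \frac{1}{2}\right) = \left(-4 + t\right) \left(\frac{1}{2} + t\right) = \left(\frac{1}{2} + t\right) \left(-4 + t\right)$)
$w = -18$ ($w = - \left(-1\right) \left(-18\right) = \left(-1\right) 18 = -18$)
$\left(w + v{\left(2 \right)} 2\right)^{2} = \left(-18 + \left(-2 + 2^{2} - 7\right) 2\right)^{2} = \left(-18 + \left(-2 + 4 - 7\right) 2\right)^{2} = \left(-18 - 10\right)^{2} = \left(-28\right)^{2} = 784$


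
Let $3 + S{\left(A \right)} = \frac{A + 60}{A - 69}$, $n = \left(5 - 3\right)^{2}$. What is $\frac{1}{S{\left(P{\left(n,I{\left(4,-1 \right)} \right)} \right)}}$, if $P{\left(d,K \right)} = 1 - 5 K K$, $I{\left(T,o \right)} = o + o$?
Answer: $- \frac{88}{305} \approx -0.28852$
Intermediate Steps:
$I{\left(T,o \right)} = 2 o$
$n = 4$ ($n = 2^{2} = 4$)
$P{\left(d,K \right)} = 1 - 5 K^{2}$
$S{\left(A \right)} = -3 + \frac{60 + A}{-69 + A}$ ($S{\left(A \right)} = -3 + \frac{A + 60}{A - 69} = -3 + \frac{60 + A}{-69 + A}$)
$\frac{1}{S{\left(P{\left(n,I{\left(4,-1 \right)} \right)} \right)}} = \frac{1}{\frac{1}{-69 + \left(1 - 5 \left(2 \left(-1\right)\right)^{2}\right)} \left(267 - 2 \left(1 - 5 \left(2 \left(-1\right)\right)^{2}\right)\right)} = \frac{1}{\frac{1}{-69 + \left(1 - 5 \left(-2\right)^{2}\right)} \left(267 - 2 \left(1 - 5 \left(-2\right)^{2}\right)\right)} = \frac{1}{\frac{1}{-69 + \left(1 - 20\right)} \left(267 - 2 \left(1 - 20\right)\right)} = \frac{1}{\frac{1}{-69 - 19} \left(267 - -38\right)} = \frac{1}{\frac{1}{-88} \left(267 + 38\right)} = \frac{1}{\left(- \frac{1}{88}\right) 305} = \frac{1}{- \frac{305}{88}} = - \frac{88}{305}$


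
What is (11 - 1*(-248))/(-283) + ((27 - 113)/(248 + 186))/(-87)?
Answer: -4877492/5342757 ≈ -0.91292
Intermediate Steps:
(11 - 1*(-248))/(-283) + ((27 - 113)/(248 + 186))/(-87) = (11 + 248)*(-1/283) - 86/434*(-1/87) = 259*(-1/283) - 86*1/434*(-1/87) = -259/283 - 43/217*(-1/87) = -259/283 + 43/18879 = -4877492/5342757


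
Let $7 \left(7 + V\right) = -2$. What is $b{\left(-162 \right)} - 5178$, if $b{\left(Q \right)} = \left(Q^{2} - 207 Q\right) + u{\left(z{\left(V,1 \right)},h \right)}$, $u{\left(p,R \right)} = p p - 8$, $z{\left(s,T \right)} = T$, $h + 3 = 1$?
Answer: $54593$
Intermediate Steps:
$V = - \frac{51}{7}$ ($V = -7 + \frac{1}{7} \left(-2\right) = -7 - \frac{2}{7} = - \frac{51}{7} \approx -7.2857$)
$h = -2$ ($h = -3 + 1 = -2$)
$u{\left(p,R \right)} = -8 + p^{2}$ ($u{\left(p,R \right)} = p^{2} - 8 = -8 + p^{2}$)
$b{\left(Q \right)} = -7 + Q^{2} - 207 Q$ ($b{\left(Q \right)} = \left(Q^{2} - 207 Q\right) - \left(8 - 1^{2}\right) = \left(Q^{2} - 207 Q\right) + \left(-8 + 1\right) = \left(Q^{2} - 207 Q\right) - 7 = -7 + Q^{2} - 207 Q$)
$b{\left(-162 \right)} - 5178 = \left(-7 + \left(-162\right)^{2} - -33534\right) - 5178 = \left(-7 + 26244 + 33534\right) - 5178 = 59771 - 5178 = 54593$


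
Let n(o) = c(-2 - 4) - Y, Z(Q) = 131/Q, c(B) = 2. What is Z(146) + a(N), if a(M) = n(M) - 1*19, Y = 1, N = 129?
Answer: -2497/146 ≈ -17.103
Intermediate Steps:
n(o) = 1 (n(o) = 2 - 1*1 = 2 - 1 = 1)
a(M) = -18 (a(M) = 1 - 1*19 = 1 - 19 = -18)
Z(146) + a(N) = 131/146 - 18 = -2497/146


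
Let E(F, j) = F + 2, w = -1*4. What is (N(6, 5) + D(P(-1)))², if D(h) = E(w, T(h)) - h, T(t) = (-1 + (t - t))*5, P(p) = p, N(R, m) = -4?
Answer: 25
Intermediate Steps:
w = -4
T(t) = -5 (T(t) = (-1 + 0)*5 = -1*5 = -5)
E(F, j) = 2 + F
D(h) = -2 - h (D(h) = (2 - 4) - h = -2 - h)
(N(6, 5) + D(P(-1)))² = (-4 + (-2 - 1*(-1)))² = (-4 + (-2 + 1))² = (-4 - 1)² = (-5)² = 25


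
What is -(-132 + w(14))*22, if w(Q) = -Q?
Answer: 3212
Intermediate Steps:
-(-132 + w(14))*22 = -(-132 - 1*14)*22 = -(-132 - 14)*22 = -(-146)*22 = -1*(-3212) = 3212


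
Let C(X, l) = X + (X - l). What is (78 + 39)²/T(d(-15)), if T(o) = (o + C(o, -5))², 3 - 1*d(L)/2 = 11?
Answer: 13689/1849 ≈ 7.4035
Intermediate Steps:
d(L) = -16 (d(L) = 6 - 2*11 = 6 - 22 = -16)
C(X, l) = -l + 2*X
T(o) = (5 + 3*o)² (T(o) = (o + (-1*(-5) + 2*o))² = (o + (5 + 2*o))² = (5 + 3*o)²)
(78 + 39)²/T(d(-15)) = (78 + 39)²/((5 + 3*(-16))²) = 117²/((5 - 48)²) = 13689/((-43)²) = 13689/1849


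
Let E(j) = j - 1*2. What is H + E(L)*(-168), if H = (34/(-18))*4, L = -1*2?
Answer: 5980/9 ≈ 664.44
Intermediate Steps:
L = -2
E(j) = -2 + j (E(j) = j - 2 = -2 + j)
H = -68/9 (H = (34*(-1/18))*4 = -17/9*4 = -68/9 ≈ -7.5556)
H + E(L)*(-168) = -68/9 + (-2 - 2)*(-168) = -68/9 - 4*(-168) = -68/9 + 672 = 5980/9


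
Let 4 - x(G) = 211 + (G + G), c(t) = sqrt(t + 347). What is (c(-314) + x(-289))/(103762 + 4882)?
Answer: 371/108644 + sqrt(33)/108644 ≈ 0.0034677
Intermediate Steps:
c(t) = sqrt(347 + t)
x(G) = -207 - 2*G (x(G) = 4 - (211 + (G + G)) = 4 - (211 + 2*G) = 4 + (-211 - 2*G) = -207 - 2*G)
(c(-314) + x(-289))/(103762 + 4882) = (sqrt(347 - 314) + (-207 - 2*(-289)))/(103762 + 4882) = (sqrt(33) + (-207 + 578))/108644 = (sqrt(33) + 371)*(1/108644) = (371 + sqrt(33))*(1/108644) = 371/108644 + sqrt(33)/108644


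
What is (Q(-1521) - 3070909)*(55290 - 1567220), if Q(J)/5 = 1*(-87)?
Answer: 4643657133920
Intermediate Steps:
Q(J) = -435 (Q(J) = 5*(1*(-87)) = 5*(-87) = -435)
(Q(-1521) - 3070909)*(55290 - 1567220) = (-435 - 3070909)*(55290 - 1567220) = -3071344*(-1511930) = 4643657133920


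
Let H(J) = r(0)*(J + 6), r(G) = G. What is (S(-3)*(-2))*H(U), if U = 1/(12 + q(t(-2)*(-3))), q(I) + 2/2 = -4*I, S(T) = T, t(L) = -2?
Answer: 0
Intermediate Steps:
q(I) = -1 - 4*I
U = -1/13 (U = 1/(12 + (-1 - (-8)*(-3))) = 1/(12 + (-1 - 4*6)) = 1/(12 + (-1 - 24)) = 1/(12 - 25) = 1/(-13) = -1/13 ≈ -0.076923)
H(J) = 0 (H(J) = 0*(J + 6) = 0*(6 + J) = 0)
(S(-3)*(-2))*H(U) = -3*(-2)*0 = 6*0 = 0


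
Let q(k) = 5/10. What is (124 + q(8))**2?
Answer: 62001/4 ≈ 15500.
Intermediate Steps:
q(k) = 1/2 (q(k) = 5*(1/10) = 1/2)
(124 + q(8))**2 = (124 + 1/2)**2 = (249/2)**2 = 62001/4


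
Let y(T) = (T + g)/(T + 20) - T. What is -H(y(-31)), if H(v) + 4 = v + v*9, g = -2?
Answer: -336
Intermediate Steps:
y(T) = -T + (-2 + T)/(20 + T) (y(T) = (T - 2)/(T + 20) - T = (-2 + T)/(20 + T) - T = -T + (-2 + T)/(20 + T))
H(v) = -4 + 10*v (H(v) = -4 + (v + v*9) = -4 + (v + 9*v) = -4 + 10*v)
-H(y(-31)) = -(-4 + 10*((-2 - 1*(-31)² - 19*(-31))/(20 - 31))) = -(-4 + 10*((-2 - 1*961 + 589)/(-11))) = -(-4 + 10*(-(-2 - 961 + 589)/11)) = -(-4 + 10*(-1/11*(-374))) = -(-4 + 10*34) = -(-4 + 340) = -1*336 = -336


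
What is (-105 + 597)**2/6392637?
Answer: 26896/710293 ≈ 0.037866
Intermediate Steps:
(-105 + 597)**2/6392637 = 492**2*(1/6392637) = 242064*(1/6392637) = 26896/710293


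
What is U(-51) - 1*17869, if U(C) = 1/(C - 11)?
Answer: -1107879/62 ≈ -17869.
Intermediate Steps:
U(C) = 1/(-11 + C)
U(-51) - 1*17869 = 1/(-11 - 51) - 1*17869 = 1/(-62) - 17869 = -1/62 - 17869 = -1107879/62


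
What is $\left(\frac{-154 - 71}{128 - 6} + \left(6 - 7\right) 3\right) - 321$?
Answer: $- \frac{39753}{122} \approx -325.84$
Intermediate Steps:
$\left(\frac{-154 - 71}{128 - 6} + \left(6 - 7\right) 3\right) - 321 = \left(- \frac{225}{122} - 3\right) - 321 = - \frac{591}{122} - 321 = - \frac{39753}{122}$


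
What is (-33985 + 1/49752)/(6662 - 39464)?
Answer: 1690821719/1631965104 ≈ 1.0361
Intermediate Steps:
(-33985 + 1/49752)/(6662 - 39464) = (-33985 + 1/49752)/(-32802) = -1690821719/49752*(-1/32802) = 1690821719/1631965104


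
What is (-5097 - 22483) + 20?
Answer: -27560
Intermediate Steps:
(-5097 - 22483) + 20 = -27580 + 20 = -27560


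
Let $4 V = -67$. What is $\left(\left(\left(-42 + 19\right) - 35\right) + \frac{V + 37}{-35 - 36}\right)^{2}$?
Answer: $\frac{274001809}{80656} \approx 3397.2$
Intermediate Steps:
$V = - \frac{67}{4}$ ($V = \frac{1}{4} \left(-67\right) = - \frac{67}{4} \approx -16.75$)
$\left(\left(\left(-42 + 19\right) - 35\right) + \frac{V + 37}{-35 - 36}\right)^{2} = \left(\left(\left(-42 + 19\right) - 35\right) + \frac{- \frac{67}{4} + 37}{-35 - 36}\right)^{2} = \left(\left(-23 - 35\right) + \frac{81}{4 \left(-71\right)}\right)^{2} = \left(-58 + \frac{81}{4} \left(- \frac{1}{71}\right)\right)^{2} = \left(-58 - \frac{81}{284}\right)^{2} = \left(- \frac{16553}{284}\right)^{2} = \frac{274001809}{80656}$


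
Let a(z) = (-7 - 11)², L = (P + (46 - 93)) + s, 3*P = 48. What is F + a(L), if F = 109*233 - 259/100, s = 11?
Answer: 2571841/100 ≈ 25718.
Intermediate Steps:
P = 16 (P = (⅓)*48 = 16)
L = -20 (L = (16 + (46 - 93)) + 11 = (16 - 47) + 11 = -31 + 11 = -20)
a(z) = 324 (a(z) = (-18)² = 324)
F = 2539441/100 (F = 25397 - 259*1/100 = 25397 - 259/100 = 2539441/100 ≈ 25394.)
F + a(L) = 2539441/100 + 324 = 2571841/100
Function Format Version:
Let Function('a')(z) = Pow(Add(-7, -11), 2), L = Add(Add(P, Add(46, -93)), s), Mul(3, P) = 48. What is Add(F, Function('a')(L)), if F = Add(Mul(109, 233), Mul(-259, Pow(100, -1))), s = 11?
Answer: Rational(2571841, 100) ≈ 25718.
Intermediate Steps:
P = 16 (P = Mul(Rational(1, 3), 48) = 16)
L = -20 (L = Add(Add(16, Add(46, -93)), 11) = Add(Add(16, -47), 11) = Add(-31, 11) = -20)
Function('a')(z) = 324 (Function('a')(z) = Pow(-18, 2) = 324)
F = Rational(2539441, 100) (F = Add(25397, Mul(-259, Rational(1, 100))) = Add(25397, Rational(-259, 100)) = Rational(2539441, 100) ≈ 25394.)
Add(F, Function('a')(L)) = Add(Rational(2539441, 100), 324) = Rational(2571841, 100)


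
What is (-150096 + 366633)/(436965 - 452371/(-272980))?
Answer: 59110270260/119283158071 ≈ 0.49555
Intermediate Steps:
(-150096 + 366633)/(436965 - 452371/(-272980)) = 216537/(436965 - 452371*(-1/272980)) = 216537/(436965 + 452371/272980) = 216537/(119283158071/272980) = 216537*(272980/119283158071) = 59110270260/119283158071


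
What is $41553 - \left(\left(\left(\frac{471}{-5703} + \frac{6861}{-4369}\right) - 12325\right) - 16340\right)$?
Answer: $\frac{583207150936}{8305469} \approx 70220.0$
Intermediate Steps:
$41553 - \left(\left(\left(\frac{471}{-5703} + \frac{6861}{-4369}\right) - 12325\right) - 16340\right) = 41553 - \left(\left(\left(471 \left(- \frac{1}{5703}\right) + 6861 \left(- \frac{1}{4369}\right)\right) - 12325\right) - 16340\right) = 41553 - \left(\left(\left(- \frac{157}{1901} - \frac{6861}{4369}\right) - 12325\right) - 16340\right) = 41553 - \left(\left(- \frac{13728694}{8305469} - 12325\right) - 16340\right) = 41553 - \left(- \frac{102378634119}{8305469} - 16340\right) = 41553 - - \frac{238089997579}{8305469} = 41553 + \frac{238089997579}{8305469} = \frac{583207150936}{8305469}$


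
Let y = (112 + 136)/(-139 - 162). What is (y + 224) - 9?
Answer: 64467/301 ≈ 214.18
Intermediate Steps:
y = -248/301 (y = 248/(-301) = 248*(-1/301) = -248/301 ≈ -0.82392)
(y + 224) - 9 = (-248/301 + 224) - 9 = 67176/301 - 9 = 64467/301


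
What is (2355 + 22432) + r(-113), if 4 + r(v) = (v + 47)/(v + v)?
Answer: 2800512/113 ≈ 24783.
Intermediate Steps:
r(v) = -4 + (47 + v)/(2*v) (r(v) = -4 + (v + 47)/(v + v) = -4 + (47 + v)/((2*v)) = -4 + (47 + v)*(1/(2*v)) = -4 + (47 + v)/(2*v))
(2355 + 22432) + r(-113) = (2355 + 22432) + (½)*(47 - 7*(-113))/(-113) = 24787 + (½)*(-1/113)*(47 + 791) = 24787 + (½)*(-1/113)*838 = 24787 - 419/113 = 2800512/113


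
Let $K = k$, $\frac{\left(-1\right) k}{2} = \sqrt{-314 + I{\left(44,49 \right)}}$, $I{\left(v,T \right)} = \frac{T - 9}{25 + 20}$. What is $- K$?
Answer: $\frac{2 i \sqrt{2818}}{3} \approx 35.39 i$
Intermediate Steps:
$I{\left(v,T \right)} = - \frac{1}{5} + \frac{T}{45}$ ($I{\left(v,T \right)} = \frac{-9 + T}{45} = \left(-9 + T\right) \frac{1}{45} = - \frac{1}{5} + \frac{T}{45}$)
$k = - \frac{2 i \sqrt{2818}}{3}$ ($k = - 2 \sqrt{-314 + \left(- \frac{1}{5} + \frac{1}{45} \cdot 49\right)} = - 2 \sqrt{-314 + \left(- \frac{1}{5} + \frac{49}{45}\right)} = - 2 \sqrt{-314 + \frac{8}{9}} = - 2 \sqrt{- \frac{2818}{9}} = - 2 \frac{i \sqrt{2818}}{3} = - \frac{2 i \sqrt{2818}}{3} \approx - 35.39 i$)
$K = - \frac{2 i \sqrt{2818}}{3} \approx - 35.39 i$
$- K = - \frac{\left(-2\right) i \sqrt{2818}}{3} = \frac{2 i \sqrt{2818}}{3}$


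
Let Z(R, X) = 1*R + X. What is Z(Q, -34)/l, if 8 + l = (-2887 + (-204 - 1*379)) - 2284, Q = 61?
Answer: -27/5762 ≈ -0.0046859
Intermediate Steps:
Z(R, X) = R + X
l = -5762 (l = -8 + ((-2887 + (-204 - 1*379)) - 2284) = -8 + ((-2887 + (-204 - 379)) - 2284) = -8 + ((-2887 - 583) - 2284) = -8 + (-3470 - 2284) = -8 - 5754 = -5762)
Z(Q, -34)/l = (61 - 34)/(-5762) = 27*(-1/5762) = -27/5762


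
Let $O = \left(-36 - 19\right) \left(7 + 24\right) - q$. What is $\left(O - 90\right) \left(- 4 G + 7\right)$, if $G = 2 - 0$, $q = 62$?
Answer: $1857$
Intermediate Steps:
$G = 2$ ($G = 2 + 0 = 2$)
$O = -1767$ ($O = \left(-36 - 19\right) \left(7 + 24\right) - 62 = \left(-55\right) 31 - 62 = -1705 - 62 = -1767$)
$\left(O - 90\right) \left(- 4 G + 7\right) = \left(-1767 - 90\right) \left(\left(-4\right) 2 + 7\right) = - 1857 \left(-8 + 7\right) = \left(-1857\right) \left(-1\right) = 1857$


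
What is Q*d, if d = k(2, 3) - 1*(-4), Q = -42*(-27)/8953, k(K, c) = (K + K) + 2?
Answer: 1620/1279 ≈ 1.2666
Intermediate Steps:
k(K, c) = 2 + 2*K (k(K, c) = 2*K + 2 = 2 + 2*K)
Q = 162/1279 (Q = 1134*(1/8953) = 162/1279 ≈ 0.12666)
d = 10 (d = (2 + 2*2) - 1*(-4) = (2 + 4) + 4 = 6 + 4 = 10)
Q*d = (162/1279)*10 = 1620/1279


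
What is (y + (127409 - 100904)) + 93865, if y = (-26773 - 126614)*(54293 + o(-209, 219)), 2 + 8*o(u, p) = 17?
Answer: -66624060973/8 ≈ -8.3280e+9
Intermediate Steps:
o(u, p) = 15/8 (o(u, p) = -¼ + (⅛)*17 = -¼ + 17/8 = 15/8)
y = -66625023933/8 (y = (-26773 - 126614)*(54293 + 15/8) = -153387*434359/8 = -66625023933/8 ≈ -8.3281e+9)
(y + (127409 - 100904)) + 93865 = (-66625023933/8 + (127409 - 100904)) + 93865 = (-66625023933/8 + 26505) + 93865 = -66624811893/8 + 93865 = -66624060973/8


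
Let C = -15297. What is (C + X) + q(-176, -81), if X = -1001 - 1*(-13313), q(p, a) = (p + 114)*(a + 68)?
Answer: -2179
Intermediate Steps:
q(p, a) = (68 + a)*(114 + p) (q(p, a) = (114 + p)*(68 + a) = (68 + a)*(114 + p))
X = 12312 (X = -1001 + 13313 = 12312)
(C + X) + q(-176, -81) = (-15297 + 12312) + (7752 + 68*(-176) + 114*(-81) - 81*(-176)) = -2985 + (7752 - 11968 - 9234 + 14256) = -2985 + 806 = -2179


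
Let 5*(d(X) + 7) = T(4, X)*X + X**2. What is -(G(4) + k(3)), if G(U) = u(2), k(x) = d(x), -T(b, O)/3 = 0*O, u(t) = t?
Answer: 16/5 ≈ 3.2000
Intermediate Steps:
T(b, O) = 0 (T(b, O) = -0*O = -3*0 = 0)
d(X) = -7 + X**2/5 (d(X) = -7 + (0*X + X**2)/5 = -7 + (0 + X**2)/5 = -7 + X**2/5)
k(x) = -7 + x**2/5
G(U) = 2
-(G(4) + k(3)) = -(2 + (-7 + (1/5)*3**2)) = -(2 + (-7 + (1/5)*9)) = -(2 + (-7 + 9/5)) = -(2 - 26/5) = -1*(-16/5) = 16/5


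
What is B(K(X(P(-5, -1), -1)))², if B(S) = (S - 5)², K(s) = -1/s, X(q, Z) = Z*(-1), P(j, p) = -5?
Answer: 1296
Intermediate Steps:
X(q, Z) = -Z
B(S) = (-5 + S)²
B(K(X(P(-5, -1), -1)))² = ((-5 - 1/((-1*(-1))))²)² = ((-5 - 1/1)²)² = ((-5 - 1*1)²)² = ((-5 - 1)²)² = ((-6)²)² = 36² = 1296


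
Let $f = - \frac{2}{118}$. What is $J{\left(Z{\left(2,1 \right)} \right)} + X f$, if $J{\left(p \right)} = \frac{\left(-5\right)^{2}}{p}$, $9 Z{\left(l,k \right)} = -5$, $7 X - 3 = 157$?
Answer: $- \frac{18745}{413} \approx -45.387$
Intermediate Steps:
$X = \frac{160}{7}$ ($X = \frac{3}{7} + \frac{1}{7} \cdot 157 = \frac{3}{7} + \frac{157}{7} = \frac{160}{7} \approx 22.857$)
$Z{\left(l,k \right)} = - \frac{5}{9}$ ($Z{\left(l,k \right)} = \frac{1}{9} \left(-5\right) = - \frac{5}{9}$)
$f = - \frac{1}{59}$ ($f = \left(-2\right) \frac{1}{118} = - \frac{1}{59} \approx -0.016949$)
$J{\left(p \right)} = \frac{25}{p}$
$J{\left(Z{\left(2,1 \right)} \right)} + X f = \frac{25}{- \frac{5}{9}} + \frac{160}{7} \left(- \frac{1}{59}\right) = 25 \left(- \frac{9}{5}\right) - \frac{160}{413} = -45 - \frac{160}{413} = - \frac{18745}{413}$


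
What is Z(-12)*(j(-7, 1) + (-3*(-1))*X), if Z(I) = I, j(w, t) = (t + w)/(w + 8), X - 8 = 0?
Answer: -216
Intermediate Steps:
X = 8 (X = 8 + 0 = 8)
j(w, t) = (t + w)/(8 + w)
Z(-12)*(j(-7, 1) + (-3*(-1))*X) = -12*((1 - 7)/(8 - 7) - 3*(-1)*8) = -12*(-6/1 + 3*8) = -12*(1*(-6) + 24) = -12*(-6 + 24) = -12*18 = -216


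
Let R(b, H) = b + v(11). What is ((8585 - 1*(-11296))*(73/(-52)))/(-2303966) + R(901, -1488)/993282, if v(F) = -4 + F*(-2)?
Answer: 773196766133/59500686866712 ≈ 0.012995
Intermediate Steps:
v(F) = -4 - 2*F
R(b, H) = -26 + b (R(b, H) = b + (-4 - 2*11) = b + (-4 - 22) = b - 26 = -26 + b)
((8585 - 1*(-11296))*(73/(-52)))/(-2303966) + R(901, -1488)/993282 = ((8585 - 1*(-11296))*(73/(-52)))/(-2303966) + (-26 + 901)/993282 = ((8585 + 11296)*(73*(-1/52)))*(-1/2303966) + 875*(1/993282) = (19881*(-73/52))*(-1/2303966) + 875/993282 = -1451313/52*(-1/2303966) + 875/993282 = 1451313/119806232 + 875/993282 = 773196766133/59500686866712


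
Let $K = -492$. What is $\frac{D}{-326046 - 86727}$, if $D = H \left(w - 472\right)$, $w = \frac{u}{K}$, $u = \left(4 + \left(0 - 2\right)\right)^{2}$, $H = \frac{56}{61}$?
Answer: $\frac{3251192}{3097035819} \approx 0.0010498$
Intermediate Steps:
$H = \frac{56}{61}$ ($H = 56 \cdot \frac{1}{61} = \frac{56}{61} \approx 0.91803$)
$u = 4$ ($u = \left(4 + \left(0 - 2\right)\right)^{2} = \left(4 - 2\right)^{2} = 2^{2} = 4$)
$w = - \frac{1}{123}$ ($w = \frac{4}{-492} = 4 \left(- \frac{1}{492}\right) = - \frac{1}{123} \approx -0.0081301$)
$D = - \frac{3251192}{7503}$ ($D = \frac{56 \left(- \frac{1}{123} - 472\right)}{61} = \frac{56}{61} \left(- \frac{58057}{123}\right) = - \frac{3251192}{7503} \approx -433.32$)
$\frac{D}{-326046 - 86727} = - \frac{3251192}{7503 \left(-326046 - 86727\right)} = - \frac{3251192}{7503 \left(-412773\right)} = \left(- \frac{3251192}{7503}\right) \left(- \frac{1}{412773}\right) = \frac{3251192}{3097035819}$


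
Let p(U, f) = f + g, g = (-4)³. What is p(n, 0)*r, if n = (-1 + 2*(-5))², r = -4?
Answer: 256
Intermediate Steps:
g = -64
n = 121 (n = (-1 - 10)² = (-11)² = 121)
p(U, f) = -64 + f (p(U, f) = f - 64 = -64 + f)
p(n, 0)*r = (-64 + 0)*(-4) = -64*(-4) = 256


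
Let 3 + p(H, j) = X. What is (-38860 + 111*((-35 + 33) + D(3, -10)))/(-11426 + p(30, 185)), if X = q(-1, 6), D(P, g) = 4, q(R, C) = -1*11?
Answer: 19319/5720 ≈ 3.3774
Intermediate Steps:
q(R, C) = -11
X = -11
p(H, j) = -14 (p(H, j) = -3 - 11 = -14)
(-38860 + 111*((-35 + 33) + D(3, -10)))/(-11426 + p(30, 185)) = (-38860 + 111*((-35 + 33) + 4))/(-11426 - 14) = (-38860 + 111*(-2 + 4))/(-11440) = (-38860 + 111*2)*(-1/11440) = (-38860 + 222)*(-1/11440) = -38638*(-1/11440) = 19319/5720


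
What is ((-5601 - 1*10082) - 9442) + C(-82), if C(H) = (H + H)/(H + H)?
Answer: -25124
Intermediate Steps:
C(H) = 1 (C(H) = (2*H)/((2*H)) = (2*H)*(1/(2*H)) = 1)
((-5601 - 1*10082) - 9442) + C(-82) = ((-5601 - 1*10082) - 9442) + 1 = ((-5601 - 10082) - 9442) + 1 = (-15683 - 9442) + 1 = -25125 + 1 = -25124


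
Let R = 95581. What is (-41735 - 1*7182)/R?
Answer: -48917/95581 ≈ -0.51179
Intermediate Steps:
(-41735 - 1*7182)/R = (-41735 - 1*7182)/95581 = (-41735 - 7182)*(1/95581) = -48917*1/95581 = -48917/95581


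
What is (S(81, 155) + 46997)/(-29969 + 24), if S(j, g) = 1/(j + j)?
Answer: -1522703/970218 ≈ -1.5694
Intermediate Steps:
S(j, g) = 1/(2*j)
(S(81, 155) + 46997)/(-29969 + 24) = ((½)/81 + 46997)/(-29969 + 24) = ((½)*(1/81) + 46997)/(-29945) = (1/162 + 46997)*(-1/29945) = (7613515/162)*(-1/29945) = -1522703/970218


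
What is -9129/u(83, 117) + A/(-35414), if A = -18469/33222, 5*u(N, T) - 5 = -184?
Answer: 300013615009/1176523908 ≈ 255.00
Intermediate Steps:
u(N, T) = -179/5 (u(N, T) = 1 + (⅕)*(-184) = 1 - 184/5 = -179/5)
A = -18469/33222 (A = -18469*1/33222 = -18469/33222 ≈ -0.55593)
-9129/u(83, 117) + A/(-35414) = -9129/(-179/5) - 18469/33222/(-35414) = -9129*(-5/179) - 18469/33222*(-1/35414) = 255 + 18469/1176523908 = 300013615009/1176523908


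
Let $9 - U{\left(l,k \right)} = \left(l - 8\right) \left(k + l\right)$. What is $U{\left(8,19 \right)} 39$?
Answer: $351$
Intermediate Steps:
$U{\left(l,k \right)} = 9 - \left(-8 + l\right) \left(k + l\right)$ ($U{\left(l,k \right)} = 9 - \left(l - 8\right) \left(k + l\right) = 9 - \left(-8 + l\right) \left(k + l\right)$)
$U{\left(8,19 \right)} 39 = \left(9 - 8^{2} + 8 \cdot 19 + 8 \cdot 8 - 19 \cdot 8\right) 39 = \left(9 - 64 + 152 + 64 - 152\right) 39 = 9 \cdot 39 = 351$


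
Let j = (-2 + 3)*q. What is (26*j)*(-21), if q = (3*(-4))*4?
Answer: 26208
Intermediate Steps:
q = -48 (q = -12*4 = -48)
j = -48 (j = (-2 + 3)*(-48) = 1*(-48) = -48)
(26*j)*(-21) = (26*(-48))*(-21) = -1248*(-21) = 26208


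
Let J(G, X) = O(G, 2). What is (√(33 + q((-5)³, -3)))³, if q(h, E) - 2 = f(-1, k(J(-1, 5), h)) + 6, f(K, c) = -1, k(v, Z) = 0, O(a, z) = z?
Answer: 80*√10 ≈ 252.98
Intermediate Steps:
J(G, X) = 2
q(h, E) = 7 (q(h, E) = 2 + (-1 + 6) = 2 + 5 = 7)
(√(33 + q((-5)³, -3)))³ = (√(33 + 7))³ = (√40)³ = (2*√10)³ = 80*√10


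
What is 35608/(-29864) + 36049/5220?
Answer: 111336697/19486260 ≈ 5.7136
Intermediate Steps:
35608/(-29864) + 36049/5220 = 35608*(-1/29864) + 36049*(1/5220) = -4451/3733 + 36049/5220 = 111336697/19486260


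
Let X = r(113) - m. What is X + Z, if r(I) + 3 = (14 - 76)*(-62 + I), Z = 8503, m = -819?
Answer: 6157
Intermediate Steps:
r(I) = 3841 - 62*I (r(I) = -3 + (14 - 76)*(-62 + I) = -3 - 62*(-62 + I) = -3 + (3844 - 62*I) = 3841 - 62*I)
X = -2346 (X = (3841 - 62*113) - 1*(-819) = (3841 - 7006) + 819 = -3165 + 819 = -2346)
X + Z = -2346 + 8503 = 6157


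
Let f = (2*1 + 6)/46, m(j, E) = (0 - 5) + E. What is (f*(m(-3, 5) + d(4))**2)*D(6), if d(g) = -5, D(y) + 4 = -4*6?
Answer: -2800/23 ≈ -121.74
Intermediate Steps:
D(y) = -28 (D(y) = -4 - 4*6 = -4 - 24 = -28)
m(j, E) = -5 + E
f = 4/23 (f = (2 + 6)*(1/46) = 8*(1/46) = 4/23 ≈ 0.17391)
(f*(m(-3, 5) + d(4))**2)*D(6) = (4*((-5 + 5) - 5)**2/23)*(-28) = (4*(0 - 5)**2/23)*(-28) = ((4/23)*(-5)**2)*(-28) = ((4/23)*25)*(-28) = (100/23)*(-28) = -2800/23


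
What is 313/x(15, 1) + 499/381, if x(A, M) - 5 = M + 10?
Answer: 127237/6096 ≈ 20.872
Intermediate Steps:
x(A, M) = 15 + M (x(A, M) = 5 + (M + 10) = 5 + (10 + M) = 15 + M)
313/x(15, 1) + 499/381 = 313/(15 + 1) + 499/381 = 313/16 + 499*(1/381) = 313*(1/16) + 499/381 = 313/16 + 499/381 = 127237/6096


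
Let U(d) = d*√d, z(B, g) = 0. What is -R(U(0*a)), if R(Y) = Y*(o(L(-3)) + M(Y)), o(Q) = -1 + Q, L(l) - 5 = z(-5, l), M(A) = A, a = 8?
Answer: 0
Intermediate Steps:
L(l) = 5 (L(l) = 5 + 0 = 5)
U(d) = d^(3/2)
R(Y) = Y*(4 + Y) (R(Y) = Y*((-1 + 5) + Y) = Y*(4 + Y))
-R(U(0*a)) = -(0*8)^(3/2)*(4 + (0*8)^(3/2)) = -0^(3/2)*(4 + 0^(3/2)) = -0*(4 + 0) = -0*4 = -1*0 = 0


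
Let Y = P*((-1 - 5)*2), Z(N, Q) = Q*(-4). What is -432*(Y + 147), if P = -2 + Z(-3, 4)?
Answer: -156816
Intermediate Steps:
Z(N, Q) = -4*Q
P = -18 (P = -2 - 4*4 = -2 - 16 = -18)
Y = 216 (Y = -18*(-1 - 5)*2 = -(-108)*2 = -18*(-12) = 216)
-432*(Y + 147) = -432*(216 + 147) = -432*363 = -156816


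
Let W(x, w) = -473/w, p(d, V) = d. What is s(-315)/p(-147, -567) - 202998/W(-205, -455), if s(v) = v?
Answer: -646541535/3311 ≈ -1.9527e+5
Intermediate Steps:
s(-315)/p(-147, -567) - 202998/W(-205, -455) = -315/(-147) - 202998/((-473/(-455))) = -315*(-1/147) - 202998/((-473*(-1/455))) = 15/7 - 202998/473/455 = 15/7 - 202998*455/473 = 15/7 - 92364090/473 = -646541535/3311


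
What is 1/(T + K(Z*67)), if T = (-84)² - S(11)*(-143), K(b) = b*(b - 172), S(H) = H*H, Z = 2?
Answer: 1/19267 ≈ 5.1902e-5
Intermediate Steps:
S(H) = H²
K(b) = b*(-172 + b)
T = 24359 (T = (-84)² - 11²*(-143) = 7056 - 121*(-143) = 7056 - 1*(-17303) = 7056 + 17303 = 24359)
1/(T + K(Z*67)) = 1/(24359 + (2*67)*(-172 + 2*67)) = 1/(24359 + 134*(-172 + 134)) = 1/(24359 + 134*(-38)) = 1/(24359 - 5092) = 1/19267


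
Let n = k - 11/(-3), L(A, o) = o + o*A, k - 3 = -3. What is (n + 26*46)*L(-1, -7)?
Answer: 0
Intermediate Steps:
k = 0 (k = 3 - 3 = 0)
L(A, o) = o + A*o
n = 11/3 (n = 0 - 11/(-3) = 0 - 11*(-1)/3 = 0 - 1*(-11/3) = 0 + 11/3 = 11/3 ≈ 3.6667)
(n + 26*46)*L(-1, -7) = (11/3 + 26*46)*(-7*(1 - 1)) = (11/3 + 1196)*(-7*0) = (3599/3)*0 = 0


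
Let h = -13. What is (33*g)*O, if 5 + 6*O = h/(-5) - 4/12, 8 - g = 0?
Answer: -1804/15 ≈ -120.27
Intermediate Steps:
g = 8 (g = 8 - 1*0 = 8 + 0 = 8)
O = -41/90 (O = -⅚ + (-13/(-5) - 4/12)/6 = -⅚ + (-13*(-⅕) - 4*1/12)/6 = -⅚ + (13/5 - ⅓)/6 = -⅚ + (⅙)*(34/15) = -⅚ + 17/45 = -41/90 ≈ -0.45556)
(33*g)*O = (33*8)*(-41/90) = 264*(-41/90) = -1804/15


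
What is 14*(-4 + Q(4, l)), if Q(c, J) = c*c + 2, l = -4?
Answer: 196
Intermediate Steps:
Q(c, J) = 2 + c² (Q(c, J) = c² + 2 = 2 + c²)
14*(-4 + Q(4, l)) = 14*(-4 + (2 + 4²)) = 14*(-4 + (2 + 16)) = 14*(-4 + 18) = 14*14 = 196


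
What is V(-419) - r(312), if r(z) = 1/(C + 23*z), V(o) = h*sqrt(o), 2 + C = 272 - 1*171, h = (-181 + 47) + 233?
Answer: -1/7275 + 99*I*sqrt(419) ≈ -0.00013746 + 2026.5*I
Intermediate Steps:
h = 99 (h = -134 + 233 = 99)
C = 99 (C = -2 + (272 - 1*171) = -2 + (272 - 171) = -2 + 101 = 99)
V(o) = 99*sqrt(o)
r(z) = 1/(99 + 23*z)
V(-419) - r(312) = 99*sqrt(-419) - 1/(99 + 23*312) = 99*(I*sqrt(419)) - 1/(99 + 7176) = 99*I*sqrt(419) - 1/7275 = -1/7275 + 99*I*sqrt(419)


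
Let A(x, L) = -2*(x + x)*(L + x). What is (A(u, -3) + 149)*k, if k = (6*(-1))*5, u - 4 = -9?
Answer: 330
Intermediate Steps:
u = -5 (u = 4 - 9 = -5)
k = -30 (k = -6*5 = -30)
A(x, L) = -4*x*(L + x) (A(x, L) = -2*2*x*(L + x) = -4*x*(L + x))
(A(u, -3) + 149)*k = (-4*(-5)*(-3 - 5) + 149)*(-30) = (-4*(-5)*(-8) + 149)*(-30) = (-160 + 149)*(-30) = -11*(-30) = 330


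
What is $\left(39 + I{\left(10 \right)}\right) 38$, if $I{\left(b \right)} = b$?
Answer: $1862$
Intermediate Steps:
$\left(39 + I{\left(10 \right)}\right) 38 = \left(39 + 10\right) 38 = 49 \cdot 38 = 1862$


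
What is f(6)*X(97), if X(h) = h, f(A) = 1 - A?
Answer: -485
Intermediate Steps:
f(6)*X(97) = (1 - 1*6)*97 = (1 - 6)*97 = -5*97 = -485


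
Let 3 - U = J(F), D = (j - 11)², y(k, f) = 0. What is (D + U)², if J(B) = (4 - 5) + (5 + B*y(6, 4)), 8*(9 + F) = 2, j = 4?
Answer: 2304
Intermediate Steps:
F = -35/4 (F = -9 + (⅛)*2 = -9 + ¼ = -35/4 ≈ -8.7500)
D = 49 (D = (4 - 11)² = (-7)² = 49)
J(B) = 4 (J(B) = (4 - 5) + (5 + B*0) = -1 + (5 + 0) = -1 + 5 = 4)
U = -1 (U = 3 - 1*4 = 3 - 4 = -1)
(D + U)² = (49 - 1)² = 48² = 2304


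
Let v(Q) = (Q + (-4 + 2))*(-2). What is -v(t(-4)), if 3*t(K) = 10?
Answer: 8/3 ≈ 2.6667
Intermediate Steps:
t(K) = 10/3 (t(K) = (1/3)*10 = 10/3)
v(Q) = 4 - 2*Q (v(Q) = (Q - 2)*(-2) = (-2 + Q)*(-2) = 4 - 2*Q)
-v(t(-4)) = -(4 - 2*10/3) = -(4 - 20/3) = -1*(-8/3) = 8/3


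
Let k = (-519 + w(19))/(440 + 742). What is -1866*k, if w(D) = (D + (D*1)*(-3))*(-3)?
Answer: 125955/197 ≈ 639.37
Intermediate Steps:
w(D) = 6*D (w(D) = (D + D*(-3))*(-3) = (D - 3*D)*(-3) = -2*D*(-3) = 6*D)
k = -135/394 (k = (-519 + 6*19)/(440 + 742) = (-519 + 114)/1182 = -405*1/1182 = -135/394 ≈ -0.34264)
-1866*k = -1866*(-135/394) = 125955/197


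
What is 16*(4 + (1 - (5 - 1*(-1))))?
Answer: -16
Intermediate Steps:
16*(4 + (1 - (5 - 1*(-1)))) = 16*(4 + (1 - (5 + 1))) = 16*(4 + (1 - 1*6)) = 16*(4 + (1 - 6)) = 16*(4 - 5) = 16*(-1) = -16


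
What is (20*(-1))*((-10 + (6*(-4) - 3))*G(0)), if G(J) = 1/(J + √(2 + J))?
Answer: 370*√2 ≈ 523.26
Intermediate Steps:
(20*(-1))*((-10 + (6*(-4) - 3))*G(0)) = (20*(-1))*((-10 + (6*(-4) - 3))/(0 + √(2 + 0))) = -20*(-10 + (-24 - 3))/(0 + √2) = -20*(-10 - 27)/(√2) = -(-740)*√2/2 = -(-370)*√2 = 370*√2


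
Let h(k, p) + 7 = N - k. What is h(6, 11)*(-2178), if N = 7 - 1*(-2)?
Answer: 8712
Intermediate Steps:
N = 9 (N = 7 + 2 = 9)
h(k, p) = 2 - k (h(k, p) = -7 + (9 - k) = 2 - k)
h(6, 11)*(-2178) = (2 - 1*6)*(-2178) = (2 - 6)*(-2178) = -4*(-2178) = 8712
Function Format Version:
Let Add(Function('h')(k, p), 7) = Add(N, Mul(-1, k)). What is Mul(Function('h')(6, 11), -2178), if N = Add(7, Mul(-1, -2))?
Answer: 8712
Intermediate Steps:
N = 9 (N = Add(7, 2) = 9)
Function('h')(k, p) = Add(2, Mul(-1, k)) (Function('h')(k, p) = Add(-7, Add(9, Mul(-1, k))) = Add(2, Mul(-1, k)))
Mul(Function('h')(6, 11), -2178) = Mul(Add(2, Mul(-1, 6)), -2178) = Mul(Add(2, -6), -2178) = Mul(-4, -2178) = 8712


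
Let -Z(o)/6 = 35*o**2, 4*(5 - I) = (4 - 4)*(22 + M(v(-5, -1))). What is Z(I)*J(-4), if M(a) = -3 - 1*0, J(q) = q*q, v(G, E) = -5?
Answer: -84000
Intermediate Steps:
J(q) = q**2
M(a) = -3 (M(a) = -3 + 0 = -3)
I = 5 (I = 5 - (4 - 4)*(22 - 3)/4 = 5 - 0*19 = 5 - 1/4*0 = 5 + 0 = 5)
Z(o) = -210*o**2
Z(I)*J(-4) = -210*5**2*(-4)**2 = -210*25*16 = -5250*16 = -84000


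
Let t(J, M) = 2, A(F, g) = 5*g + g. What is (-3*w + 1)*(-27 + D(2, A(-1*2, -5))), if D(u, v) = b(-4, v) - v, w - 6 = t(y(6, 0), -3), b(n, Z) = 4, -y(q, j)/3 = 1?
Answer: -161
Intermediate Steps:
y(q, j) = -3 (y(q, j) = -3*1 = -3)
A(F, g) = 6*g
w = 8 (w = 6 + 2 = 8)
D(u, v) = 4 - v
(-3*w + 1)*(-27 + D(2, A(-1*2, -5))) = (-3*8 + 1)*(-27 + (4 - 6*(-5))) = (-24 + 1)*(-27 + (4 - 1*(-30))) = -23*(-27 + (4 + 30)) = -23*(-27 + 34) = -23*7 = -161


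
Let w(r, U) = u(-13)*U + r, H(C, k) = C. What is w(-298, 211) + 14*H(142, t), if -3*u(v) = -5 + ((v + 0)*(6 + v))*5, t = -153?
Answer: -29960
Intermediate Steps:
u(v) = 5/3 - 5*v*(6 + v)/3 (u(v) = -(-5 + ((v + 0)*(6 + v))*5)/3 = -(-5 + (v*(6 + v))*5)/3 = -(-5 + 5*v*(6 + v))/3 = 5/3 - 5*v*(6 + v)/3)
w(r, U) = r - 150*U (w(r, U) = (5/3 - 10*(-13) - 5/3*(-13)²)*U + r = (5/3 + 130 - 5/3*169)*U + r = (5/3 + 130 - 845/3)*U + r = -150*U + r = r - 150*U)
w(-298, 211) + 14*H(142, t) = (-298 - 150*211) + 14*142 = (-298 - 31650) + 1988 = -31948 + 1988 = -29960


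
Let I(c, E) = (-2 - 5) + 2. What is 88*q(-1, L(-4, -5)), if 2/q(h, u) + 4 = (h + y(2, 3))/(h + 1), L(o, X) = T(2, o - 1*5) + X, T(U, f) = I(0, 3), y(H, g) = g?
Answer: 0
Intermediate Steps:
I(c, E) = -5 (I(c, E) = -7 + 2 = -5)
T(U, f) = -5
L(o, X) = -5 + X
q(h, u) = 2/(-4 + (3 + h)/(1 + h)) (q(h, u) = 2/(-4 + (h + 3)/(h + 1)) = 2/(-4 + (3 + h)/(1 + h)))
88*q(-1, L(-4, -5)) = 88*(2*(-1 - 1*(-1))/(1 + 3*(-1))) = 88*(2*(-1 + 1)/(1 - 3)) = 88*(2*0/(-2)) = 88*(2*(-½)*0) = 88*0 = 0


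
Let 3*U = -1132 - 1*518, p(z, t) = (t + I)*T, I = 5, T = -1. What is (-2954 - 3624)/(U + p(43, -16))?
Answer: 598/49 ≈ 12.204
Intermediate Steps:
p(z, t) = -5 - t (p(z, t) = (t + 5)*(-1) = (5 + t)*(-1) = -5 - t)
U = -550 (U = (-1132 - 1*518)/3 = (-1132 - 518)/3 = (⅓)*(-1650) = -550)
(-2954 - 3624)/(U + p(43, -16)) = (-2954 - 3624)/(-550 + (-5 - 1*(-16))) = -6578/(-550 + (-5 + 16)) = -6578/(-550 + 11) = -6578/(-539) = -6578*(-1/539) = 598/49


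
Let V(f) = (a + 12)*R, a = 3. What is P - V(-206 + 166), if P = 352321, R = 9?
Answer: 352186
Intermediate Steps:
V(f) = 135 (V(f) = (3 + 12)*9 = 15*9 = 135)
P - V(-206 + 166) = 352321 - 1*135 = 352321 - 135 = 352186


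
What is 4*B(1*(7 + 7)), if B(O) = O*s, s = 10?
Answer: 560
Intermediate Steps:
B(O) = 10*O (B(O) = O*10 = 10*O)
4*B(1*(7 + 7)) = 4*(10*(1*(7 + 7))) = 4*(10*(1*14)) = 4*(10*14) = 4*140 = 560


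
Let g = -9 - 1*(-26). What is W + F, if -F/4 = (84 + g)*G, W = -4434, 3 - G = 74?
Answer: 24250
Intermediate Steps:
G = -71 (G = 3 - 1*74 = 3 - 74 = -71)
g = 17 (g = -9 + 26 = 17)
F = 28684 (F = -4*(84 + 17)*(-71) = -404*(-71) = -4*(-7171) = 28684)
W + F = -4434 + 28684 = 24250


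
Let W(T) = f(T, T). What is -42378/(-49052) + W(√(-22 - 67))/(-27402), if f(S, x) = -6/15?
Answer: 1451576971/1680153630 ≈ 0.86395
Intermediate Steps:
f(S, x) = -⅖ (f(S, x) = -6*1/15 = -⅖)
W(T) = -⅖
-42378/(-49052) + W(√(-22 - 67))/(-27402) = -42378/(-49052) - ⅖/(-27402) = -42378*(-1/49052) - ⅖*(-1/27402) = 21189/24526 + 1/68505 = 1451576971/1680153630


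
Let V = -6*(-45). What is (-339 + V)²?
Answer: 4761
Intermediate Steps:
V = 270
(-339 + V)² = (-339 + 270)² = (-69)² = 4761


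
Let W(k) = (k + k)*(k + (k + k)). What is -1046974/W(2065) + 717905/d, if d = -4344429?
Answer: -3819392483266/18525622752525 ≈ -0.20617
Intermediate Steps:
W(k) = 6*k**2 (W(k) = (2*k)*(k + 2*k) = (2*k)*(3*k) = 6*k**2)
-1046974/W(2065) + 717905/d = -1046974/(6*2065**2) + 717905/(-4344429) = -1046974/(6*4264225) + 717905*(-1/4344429) = -1046974/25585350 - 717905/4344429 = -1046974*1/25585350 - 717905/4344429 = -523487/12792675 - 717905/4344429 = -3819392483266/18525622752525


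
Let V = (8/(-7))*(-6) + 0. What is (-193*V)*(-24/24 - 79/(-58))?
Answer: -13896/29 ≈ -479.17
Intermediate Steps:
V = 48/7 (V = (8*(-⅐))*(-6) + 0 = -8/7*(-6) + 0 = 48/7 + 0 = 48/7 ≈ 6.8571)
(-193*V)*(-24/24 - 79/(-58)) = (-193*48/7)*(-24/24 - 79/(-58)) = -9264*(-24*1/24 - 79*(-1/58))/7 = -9264*(-1 + 79/58)/7 = -9264/7*21/58 = -13896/29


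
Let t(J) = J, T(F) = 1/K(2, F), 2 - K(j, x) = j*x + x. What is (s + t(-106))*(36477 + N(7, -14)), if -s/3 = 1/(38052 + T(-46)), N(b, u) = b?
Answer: -20602230443704/5327281 ≈ -3.8673e+6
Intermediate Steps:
K(j, x) = 2 - x - j*x (K(j, x) = 2 - (j*x + x) = 2 - (x + j*x) = 2 + (-x - j*x) = 2 - x - j*x)
T(F) = 1/(2 - 3*F) (T(F) = 1/(2 - F - 1*2*F) = 1/(2 - F - 2*F) = 1/(2 - 3*F))
s = -420/5327281 (s = -3/(38052 - 1/(-2 + 3*(-46))) = -3/(38052 - 1/(-2 - 138)) = -3/(38052 - 1/(-140)) = -3/(38052 - 1*(-1/140)) = -3/(38052 + 1/140) = -3/5327281/140 = -3*140/5327281 = -420/5327281 ≈ -7.8839e-5)
(s + t(-106))*(36477 + N(7, -14)) = (-420/5327281 - 106)*(36477 + 7) = -564692206/5327281*36484 = -20602230443704/5327281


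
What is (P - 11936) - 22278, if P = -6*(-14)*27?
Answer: -31946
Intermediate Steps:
P = 2268 (P = 84*27 = 2268)
(P - 11936) - 22278 = (2268 - 11936) - 22278 = -9668 - 22278 = -31946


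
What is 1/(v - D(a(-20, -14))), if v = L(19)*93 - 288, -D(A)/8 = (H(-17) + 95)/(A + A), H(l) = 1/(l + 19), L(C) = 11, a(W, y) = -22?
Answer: 11/7894 ≈ 0.0013935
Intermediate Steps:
H(l) = 1/(19 + l)
D(A) = -382/A (D(A) = -8*(1/(19 - 17) + 95)/(A + A) = -8*(1/2 + 95)/(2*A) = -8*(½ + 95)*1/(2*A) = -764*1/(2*A) = -382/A)
v = 735 (v = 11*93 - 288 = 1023 - 288 = 735)
1/(v - D(a(-20, -14))) = 1/(735 - (-382)/(-22)) = 1/(735 - (-382)*(-1)/22) = 1/(735 - 1*191/11) = 1/(735 - 191/11) = 1/(7894/11) = 11/7894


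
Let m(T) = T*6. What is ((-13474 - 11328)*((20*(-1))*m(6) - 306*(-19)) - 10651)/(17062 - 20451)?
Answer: 126352039/3389 ≈ 37283.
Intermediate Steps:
m(T) = 6*T
((-13474 - 11328)*((20*(-1))*m(6) - 306*(-19)) - 10651)/(17062 - 20451) = ((-13474 - 11328)*((20*(-1))*(6*6) - 306*(-19)) - 10651)/(17062 - 20451) = (-24802*(-20*36 + 5814) - 10651)/(-3389) = (-24802*(-720 + 5814) - 10651)*(-1/3389) = (-24802*5094 - 10651)*(-1/3389) = (-126341388 - 10651)*(-1/3389) = -126352039*(-1/3389) = 126352039/3389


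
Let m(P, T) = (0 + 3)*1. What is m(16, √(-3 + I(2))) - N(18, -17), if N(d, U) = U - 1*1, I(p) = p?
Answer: 21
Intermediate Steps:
N(d, U) = -1 + U (N(d, U) = U - 1 = -1 + U)
m(P, T) = 3 (m(P, T) = 3*1 = 3)
m(16, √(-3 + I(2))) - N(18, -17) = 3 - (-1 - 17) = 3 - 1*(-18) = 3 + 18 = 21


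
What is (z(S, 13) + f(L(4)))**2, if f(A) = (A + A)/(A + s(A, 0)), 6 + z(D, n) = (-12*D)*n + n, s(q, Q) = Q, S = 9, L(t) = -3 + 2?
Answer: 1946025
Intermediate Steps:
L(t) = -1
z(D, n) = -6 + n - 12*D*n (z(D, n) = -6 + ((-12*D)*n + n) = -6 + (-12*D*n + n) = -6 + (n - 12*D*n) = -6 + n - 12*D*n)
f(A) = 2 (f(A) = (A + A)/(A + 0) = (2*A)/A = 2)
(z(S, 13) + f(L(4)))**2 = ((-6 + 13 - 12*9*13) + 2)**2 = ((-6 + 13 - 1404) + 2)**2 = (-1397 + 2)**2 = (-1395)**2 = 1946025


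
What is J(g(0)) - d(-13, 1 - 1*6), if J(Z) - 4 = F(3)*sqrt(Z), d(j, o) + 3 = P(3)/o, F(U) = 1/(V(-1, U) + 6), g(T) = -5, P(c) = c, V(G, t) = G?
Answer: 38/5 + I*sqrt(5)/5 ≈ 7.6 + 0.44721*I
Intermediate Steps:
F(U) = 1/5 (F(U) = 1/(-1 + 6) = 1/5)
d(j, o) = -3 + 3/o
J(Z) = 4 + sqrt(Z)/5
J(g(0)) - d(-13, 1 - 1*6) = (4 + sqrt(-5)/5) - (-3 + 3/(1 - 1*6)) = (4 + (I*sqrt(5))/5) - (-3 + 3/(1 - 6)) = (4 + I*sqrt(5)/5) - (-3 + 3/(-5)) = (4 + I*sqrt(5)/5) - (-3 + 3*(-1/5)) = (4 + I*sqrt(5)/5) - (-3 - 3/5) = (4 + I*sqrt(5)/5) - 1*(-18/5) = (4 + I*sqrt(5)/5) + 18/5 = 38/5 + I*sqrt(5)/5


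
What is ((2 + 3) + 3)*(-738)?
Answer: -5904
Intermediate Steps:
((2 + 3) + 3)*(-738) = (5 + 3)*(-738) = 8*(-738) = -5904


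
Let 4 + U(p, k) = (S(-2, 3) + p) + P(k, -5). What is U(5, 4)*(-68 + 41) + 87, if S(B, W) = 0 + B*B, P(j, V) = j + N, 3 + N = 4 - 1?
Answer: -156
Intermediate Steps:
N = 0 (N = -3 + (4 - 1) = -3 + 3 = 0)
P(j, V) = j (P(j, V) = j + 0 = j)
S(B, W) = B² (S(B, W) = 0 + B² = B²)
U(p, k) = k + p (U(p, k) = -4 + (((-2)² + p) + k) = -4 + ((4 + p) + k) = -4 + (4 + k + p) = k + p)
U(5, 4)*(-68 + 41) + 87 = (4 + 5)*(-68 + 41) + 87 = 9*(-27) + 87 = -243 + 87 = -156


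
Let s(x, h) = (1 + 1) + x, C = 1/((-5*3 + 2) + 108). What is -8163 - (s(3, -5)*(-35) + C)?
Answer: -758861/95 ≈ -7988.0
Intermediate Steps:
C = 1/95 (C = 1/((-15 + 2) + 108) = 1/(-13 + 108) = 1/95 ≈ 0.010526)
s(x, h) = 2 + x
-8163 - (s(3, -5)*(-35) + C) = -8163 - ((2 + 3)*(-35) + 1/95) = -8163 - (5*(-35) + 1/95) = -8163 - (-175 + 1/95) = -8163 - 1*(-16624/95) = -8163 + 16624/95 = -758861/95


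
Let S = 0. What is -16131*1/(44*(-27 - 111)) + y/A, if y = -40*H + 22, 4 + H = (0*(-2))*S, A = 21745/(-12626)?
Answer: -4534091503/44011880 ≈ -103.02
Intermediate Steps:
A = -21745/12626 (A = 21745*(-1/12626) = -21745/12626 ≈ -1.7222)
H = -4 (H = -4 + (0*(-2))*0 = -4 + 0*0 = -4 + 0 = -4)
y = 182 (y = -40*(-4) + 22 = 160 + 22 = 182)
-16131*1/(44*(-27 - 111)) + y/A = -16131*1/(44*(-27 - 111)) + 182/(-21745/12626) = -16131/(44*(-138)) + 182*(-12626/21745) = -16131/(-6072) - 2297932/21745 = -16131*(-1/6072) - 2297932/21745 = 5377/2024 - 2297932/21745 = -4534091503/44011880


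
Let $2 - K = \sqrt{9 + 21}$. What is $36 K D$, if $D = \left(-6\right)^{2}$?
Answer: $2592 - 1296 \sqrt{30} \approx -4506.5$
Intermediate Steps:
$D = 36$
$K = 2 - \sqrt{30}$ ($K = 2 - \sqrt{9 + 21} = 2 - \sqrt{30} \approx -3.4772$)
$36 K D = 36 \left(2 - \sqrt{30}\right) 36 = \left(72 - 36 \sqrt{30}\right) 36 = 2592 - 1296 \sqrt{30}$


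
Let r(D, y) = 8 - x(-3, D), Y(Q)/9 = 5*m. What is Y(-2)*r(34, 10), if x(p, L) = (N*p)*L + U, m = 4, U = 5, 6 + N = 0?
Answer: -109620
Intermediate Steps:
N = -6 (N = -6 + 0 = -6)
Y(Q) = 180 (Y(Q) = 9*(5*4) = 9*20 = 180)
x(p, L) = 5 - 6*L*p (x(p, L) = (-6*p)*L + 5 = -6*L*p + 5 = 5 - 6*L*p)
r(D, y) = 3 - 18*D (r(D, y) = 8 - (5 - 6*D*(-3)) = 8 - (5 + 18*D) = 8 + (-5 - 18*D) = 3 - 18*D)
Y(-2)*r(34, 10) = 180*(3 - 18*34) = 180*(3 - 612) = 180*(-609) = -109620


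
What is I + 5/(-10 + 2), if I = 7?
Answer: 51/8 ≈ 6.3750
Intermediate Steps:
I + 5/(-10 + 2) = 7 + 5/(-10 + 2) = 7 + 5/(-8) = 7 + 5*(-⅛) = 7 - 5/8 = 51/8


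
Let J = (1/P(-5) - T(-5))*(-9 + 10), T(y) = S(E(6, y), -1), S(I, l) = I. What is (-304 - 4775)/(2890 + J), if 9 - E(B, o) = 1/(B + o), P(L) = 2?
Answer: -10158/5765 ≈ -1.7620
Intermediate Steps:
E(B, o) = 9 - 1/(B + o)
T(y) = (53 + 9*y)/(6 + y) (T(y) = (-1 + 9*6 + 9*y)/(6 + y) = (-1 + 54 + 9*y)/(6 + y) = (53 + 9*y)/(6 + y))
J = -15/2 (J = (1/2 - (53 + 9*(-5))/(6 - 5))*(-9 + 10) = (½ - (53 - 45)/1)*1 = (½ - 8)*1 = -15/2*1 = -15/2 ≈ -7.5000)
(-304 - 4775)/(2890 + J) = (-304 - 4775)/(2890 - 15/2) = -5079/5765/2 = -5079*2/5765 = -10158/5765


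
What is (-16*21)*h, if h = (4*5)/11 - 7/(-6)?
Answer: -11032/11 ≈ -1002.9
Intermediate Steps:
h = 197/66 (h = 20*(1/11) - 7*(-⅙) = 20/11 + 7/6 = 197/66 ≈ 2.9848)
(-16*21)*h = -16*21*(197/66) = -336*197/66 = -11032/11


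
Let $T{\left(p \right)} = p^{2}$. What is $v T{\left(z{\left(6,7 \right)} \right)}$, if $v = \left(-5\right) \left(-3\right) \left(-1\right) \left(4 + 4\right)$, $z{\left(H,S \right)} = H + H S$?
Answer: $-276480$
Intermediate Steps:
$v = -120$ ($v = 15 \left(-1\right) 8 = \left(-15\right) 8 = -120$)
$v T{\left(z{\left(6,7 \right)} \right)} = - 120 \left(6 \left(1 + 7\right)\right)^{2} = - 120 \left(6 \cdot 8\right)^{2} = - 120 \cdot 48^{2} = \left(-120\right) 2304 = -276480$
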